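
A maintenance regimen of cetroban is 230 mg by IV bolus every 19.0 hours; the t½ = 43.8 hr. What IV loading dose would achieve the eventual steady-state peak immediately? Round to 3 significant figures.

886 mg

k = ln 2 / 43.8 = 0.01583 hr⁻¹
Accumulation ratio R = 1 / (1 − e^(−kτ)) = 1 / (1 − e^(−0.01583×19.0)) = 1 / (1 − 0.7403) = 3.851
Loading dose = maintenance dose × R = 230 × 3.851 ≈ 886 mg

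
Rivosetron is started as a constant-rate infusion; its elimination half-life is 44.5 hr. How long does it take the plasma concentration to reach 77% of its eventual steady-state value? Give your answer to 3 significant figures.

94.4 hours

k = ln 2 / 44.5 = 0.01558 hr⁻¹
f = 1 − e^(−kt)  ⇒  t = −ln(1 − f) / k
t = −ln(1 − 0.77) / 0.01558 = 1.470 / 0.01558 ≈ 94.4 hours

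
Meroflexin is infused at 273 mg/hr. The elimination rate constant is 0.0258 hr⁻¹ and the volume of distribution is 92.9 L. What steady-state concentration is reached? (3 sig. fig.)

CL = k · V = 0.0258 × 92.9 = 2.397 L/hr
Css = rate / CL = 273 / 2.397 ≈ 114 mg/L

114 mg/L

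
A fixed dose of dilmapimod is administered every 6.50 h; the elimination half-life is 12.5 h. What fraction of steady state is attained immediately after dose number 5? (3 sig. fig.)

0.835

k = ln 2 / 12.5 = 0.05545 h⁻¹
f_n = 1 − e^(−nkτ) = 1 − e^(−5 × 0.05545 × 6.50) = 1 − e^(−1.802) = 1 − 0.1649 ≈ 0.835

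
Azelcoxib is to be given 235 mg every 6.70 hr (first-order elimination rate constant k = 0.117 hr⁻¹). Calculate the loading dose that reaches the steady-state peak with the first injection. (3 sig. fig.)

432 mg

Accumulation ratio R = 1 / (1 − e^(−kτ)) = 1 / (1 − e^(−0.1170×6.70)) = 1 / (1 − 0.4566) = 1.840
Loading dose = maintenance dose × R = 235 × 1.840 ≈ 432 mg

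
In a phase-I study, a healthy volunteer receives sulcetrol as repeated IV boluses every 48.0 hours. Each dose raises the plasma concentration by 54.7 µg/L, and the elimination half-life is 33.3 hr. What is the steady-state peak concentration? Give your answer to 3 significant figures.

86.6 µg/L

k = ln 2 / 33.3 = 0.02082 hr⁻¹
Fraction remaining after one interval: e^(−kτ) = e^(−0.02082 × 48.0) = 0.3682
R = 1 / (1 − 0.3682) = 1.583
Css,max = 54.7 × 1.583 ≈ 86.6 µg/L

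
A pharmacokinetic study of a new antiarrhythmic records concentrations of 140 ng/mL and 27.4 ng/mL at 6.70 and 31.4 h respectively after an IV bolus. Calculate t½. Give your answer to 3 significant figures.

10.5 hours

k = ln(C₁/C₂) / (t₂ − t₁) = ln(140/27.4) / (31.4 − 6.70)
  = 1.631 / 24.70 = 0.06604 h⁻¹
t½ = ln 2 / k = ln 2 / 0.06604 ≈ 10.5 hours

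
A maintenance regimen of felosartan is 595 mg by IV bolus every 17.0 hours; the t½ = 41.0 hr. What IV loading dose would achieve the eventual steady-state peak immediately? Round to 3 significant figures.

k = ln 2 / 41.0 = 0.01691 hr⁻¹
Accumulation ratio R = 1 / (1 − e^(−kτ)) = 1 / (1 − e^(−0.01691×17.0)) = 1 / (1 − 0.7502) = 4.003
Loading dose = maintenance dose × R = 595 × 4.003 ≈ 2380 mg

2380 mg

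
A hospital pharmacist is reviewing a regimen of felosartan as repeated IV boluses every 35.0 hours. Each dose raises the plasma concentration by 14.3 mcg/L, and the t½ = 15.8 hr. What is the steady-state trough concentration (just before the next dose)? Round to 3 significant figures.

3.92 mcg/L

k = ln 2 / 15.8 = 0.04387 hr⁻¹
Fraction remaining after one interval: e^(−kτ) = e^(−0.04387 × 35.0) = 0.2154
R = 1 / (1 − 0.2154) = 1.274
Css,max = 14.3 × 1.274 = 18.22 mcg/L
Css,min = Css,max × e^(−kτ) = 18.22 × 0.2154 ≈ 3.92 mcg/L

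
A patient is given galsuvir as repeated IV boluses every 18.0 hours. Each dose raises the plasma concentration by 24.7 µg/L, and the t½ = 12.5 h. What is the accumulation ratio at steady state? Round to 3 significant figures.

k = ln 2 / 12.5 = 0.05545 h⁻¹
Fraction remaining after one interval: e^(−kτ) = e^(−0.05545 × 18.0) = 0.3686
R = 1 / (1 − 0.3686) = 1 / 0.6314 ≈ 1.58

1.58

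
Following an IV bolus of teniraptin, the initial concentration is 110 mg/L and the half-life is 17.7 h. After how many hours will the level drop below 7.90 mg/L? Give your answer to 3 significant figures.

k = ln 2 / 17.7 = 0.03916 h⁻¹
C(t) = C₀ e^(−kt)  ⇒  t = ln(C₀/C) / k
t = ln(110/7.90) / 0.03916 = 2.634 / 0.03916 ≈ 67.3 hours

67.3 hours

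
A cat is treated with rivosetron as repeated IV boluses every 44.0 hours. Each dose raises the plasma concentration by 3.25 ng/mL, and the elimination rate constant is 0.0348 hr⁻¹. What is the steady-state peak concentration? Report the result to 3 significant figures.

4.15 ng/mL

Fraction remaining after one interval: e^(−kτ) = e^(−0.03480 × 44.0) = 0.2163
R = 1 / (1 − 0.2163) = 1.276
Css,max = 3.25 × 1.276 ≈ 4.15 ng/mL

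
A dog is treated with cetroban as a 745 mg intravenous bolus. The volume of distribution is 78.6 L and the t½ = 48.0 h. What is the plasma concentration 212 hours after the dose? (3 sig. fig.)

0.444 mg/L

C₀ = dose / V = 745 / 78.6 = 9.478 mg/L
k = ln 2 / 48.0 = 0.01444 h⁻¹
C(t) = C₀ e^(−kt) = 9.478 × e^(−0.01444 × 212) = 9.478 × e^(−3.061) = 9.478 × 0.04682 ≈ 0.444 mg/L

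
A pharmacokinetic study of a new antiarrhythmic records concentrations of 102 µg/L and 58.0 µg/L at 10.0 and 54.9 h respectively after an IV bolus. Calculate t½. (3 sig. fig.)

55.1 hours

k = ln(C₁/C₂) / (t₂ − t₁) = ln(102/58.0) / (54.9 − 10.0)
  = 0.5645 / 44.90 = 0.01257 h⁻¹
t½ = ln 2 / k = ln 2 / 0.01257 ≈ 55.1 hours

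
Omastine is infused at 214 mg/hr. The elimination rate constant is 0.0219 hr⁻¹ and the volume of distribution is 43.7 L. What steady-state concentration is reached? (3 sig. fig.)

224 µg/mL

CL = k · V = 0.0219 × 43.7 = 0.9570 L/hr
Css = rate / CL = 214 / 0.9570 ≈ 224 µg/mL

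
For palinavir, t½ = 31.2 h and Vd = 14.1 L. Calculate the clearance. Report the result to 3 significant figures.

0.313 L/h

k = ln 2 / t½ = ln 2 / 31.2 = 0.02222 h⁻¹
CL = k · V = 0.02222 × 14.1 ≈ 0.313 L/h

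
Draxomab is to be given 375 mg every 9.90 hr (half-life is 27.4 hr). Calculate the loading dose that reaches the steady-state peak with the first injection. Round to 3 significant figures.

1690 mg

k = ln 2 / 27.4 = 0.02530 hr⁻¹
Accumulation ratio R = 1 / (1 − e^(−kτ)) = 1 / (1 − e^(−0.02530×9.90)) = 1 / (1 − 0.7785) = 4.514
Loading dose = maintenance dose × R = 375 × 4.514 ≈ 1690 mg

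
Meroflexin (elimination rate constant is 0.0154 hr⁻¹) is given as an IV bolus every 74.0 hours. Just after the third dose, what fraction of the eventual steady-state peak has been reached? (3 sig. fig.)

0.967

f_n = 1 − e^(−nkτ) = 1 − e^(−3 × 0.01540 × 74.0) = 1 − e^(−3.419) = 1 − 0.03275 ≈ 0.967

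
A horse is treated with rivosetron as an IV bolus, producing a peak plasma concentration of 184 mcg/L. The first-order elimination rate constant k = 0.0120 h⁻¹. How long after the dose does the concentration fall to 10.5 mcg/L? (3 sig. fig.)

239 hours

C(t) = C₀ e^(−kt)  ⇒  t = ln(C₀/C) / k
t = ln(184/10.5) / 0.01200 = 2.864 / 0.01200 ≈ 239 hours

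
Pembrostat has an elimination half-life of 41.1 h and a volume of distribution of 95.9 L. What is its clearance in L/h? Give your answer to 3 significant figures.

k = ln 2 / t½ = ln 2 / 41.1 = 0.01686 h⁻¹
CL = k · V = 0.01686 × 95.9 ≈ 1.62 L/h

1.62 L/h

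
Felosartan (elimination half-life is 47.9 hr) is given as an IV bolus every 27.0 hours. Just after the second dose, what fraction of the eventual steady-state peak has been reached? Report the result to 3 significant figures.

k = ln 2 / 47.9 = 0.01447 hr⁻¹
f_n = 1 − e^(−nkτ) = 1 − e^(−2 × 0.01447 × 27.0) = 1 − e^(−0.7814) = 1 − 0.4578 ≈ 0.542

0.542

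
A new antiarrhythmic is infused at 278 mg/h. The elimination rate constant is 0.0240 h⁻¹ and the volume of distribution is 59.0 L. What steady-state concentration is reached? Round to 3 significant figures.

196 µg/mL

CL = k · V = 0.0240 × 59.0 = 1.416 L/h
Css = rate / CL = 278 / 1.416 ≈ 196 µg/mL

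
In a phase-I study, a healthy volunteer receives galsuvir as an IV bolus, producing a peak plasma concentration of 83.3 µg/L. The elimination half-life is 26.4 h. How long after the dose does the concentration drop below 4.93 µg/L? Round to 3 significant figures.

108 hours

k = ln 2 / 26.4 = 0.02626 h⁻¹
C(t) = C₀ e^(−kt)  ⇒  t = ln(C₀/C) / k
t = ln(83.3/4.93) / 0.02626 = 2.827 / 0.02626 ≈ 108 hours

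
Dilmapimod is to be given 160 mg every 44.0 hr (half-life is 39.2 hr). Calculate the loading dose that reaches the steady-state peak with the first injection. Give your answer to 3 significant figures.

k = ln 2 / 39.2 = 0.01768 hr⁻¹
Accumulation ratio R = 1 / (1 − e^(−kτ)) = 1 / (1 − e^(−0.01768×44.0)) = 1 / (1 − 0.4593) = 1.850
Loading dose = maintenance dose × R = 160 × 1.850 ≈ 296 mg

296 mg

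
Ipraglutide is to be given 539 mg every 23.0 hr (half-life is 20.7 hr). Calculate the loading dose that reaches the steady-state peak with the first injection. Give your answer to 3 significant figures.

k = ln 2 / 20.7 = 0.03349 hr⁻¹
Accumulation ratio R = 1 / (1 − e^(−kτ)) = 1 / (1 − e^(−0.03349×23.0)) = 1 / (1 − 0.4629) = 1.862
Loading dose = maintenance dose × R = 539 × 1.862 ≈ 1000 mg

1000 mg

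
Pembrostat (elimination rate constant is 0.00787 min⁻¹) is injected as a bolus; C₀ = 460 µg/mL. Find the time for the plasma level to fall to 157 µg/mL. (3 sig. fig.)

C(t) = C₀ e^(−kt)  ⇒  t = ln(C₀/C) / k
t = ln(460/157) / 0.007870 = 1.075 / 0.007870 ≈ 137 minutes

137 minutes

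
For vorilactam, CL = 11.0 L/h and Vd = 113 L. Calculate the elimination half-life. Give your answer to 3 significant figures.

k = CL / V = 11.0 / 113 = 0.09735 h⁻¹
t½ = ln 2 / k = ln 2 / 0.09735 ≈ 7.12 hours

7.12 hours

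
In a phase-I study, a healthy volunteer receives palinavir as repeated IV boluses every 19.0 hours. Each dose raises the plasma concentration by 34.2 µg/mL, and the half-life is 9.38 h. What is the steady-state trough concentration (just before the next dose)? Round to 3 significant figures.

11.1 µg/mL

k = ln 2 / 9.38 = 0.07390 h⁻¹
Fraction remaining after one interval: e^(−kτ) = e^(−0.07390 × 19.0) = 0.2456
R = 1 / (1 − 0.2456) = 1.326
Css,max = 34.2 × 1.326 = 45.33 µg/mL
Css,min = Css,max × e^(−kτ) = 45.33 × 0.2456 ≈ 11.1 µg/mL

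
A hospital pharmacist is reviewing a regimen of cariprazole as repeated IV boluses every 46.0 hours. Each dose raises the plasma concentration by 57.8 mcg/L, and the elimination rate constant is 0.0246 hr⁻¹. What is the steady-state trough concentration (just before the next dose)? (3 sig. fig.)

Fraction remaining after one interval: e^(−kτ) = e^(−0.02460 × 46.0) = 0.3225
R = 1 / (1 − 0.3225) = 1.476
Css,max = 57.8 × 1.476 = 85.32 mcg/L
Css,min = Css,max × e^(−kτ) = 85.32 × 0.3225 ≈ 27.5 mcg/L

27.5 mcg/L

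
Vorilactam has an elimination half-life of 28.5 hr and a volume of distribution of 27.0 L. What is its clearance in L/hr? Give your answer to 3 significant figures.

0.657 L/hr

k = ln 2 / t½ = ln 2 / 28.5 = 0.02432 hr⁻¹
CL = k · V = 0.02432 × 27.0 ≈ 0.657 L/hr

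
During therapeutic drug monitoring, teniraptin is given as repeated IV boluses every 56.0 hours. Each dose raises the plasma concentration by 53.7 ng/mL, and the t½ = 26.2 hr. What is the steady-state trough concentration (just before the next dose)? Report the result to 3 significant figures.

15.8 ng/mL

k = ln 2 / 26.2 = 0.02646 hr⁻¹
Fraction remaining after one interval: e^(−kτ) = e^(−0.02646 × 56.0) = 0.2273
R = 1 / (1 − 0.2273) = 1.294
Css,max = 53.7 × 1.294 = 69.50 ng/mL
Css,min = Css,max × e^(−kτ) = 69.50 × 0.2273 ≈ 15.8 ng/mL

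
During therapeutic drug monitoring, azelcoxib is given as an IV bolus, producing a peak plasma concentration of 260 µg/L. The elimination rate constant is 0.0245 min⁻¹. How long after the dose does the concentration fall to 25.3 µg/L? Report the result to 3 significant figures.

C(t) = C₀ e^(−kt)  ⇒  t = ln(C₀/C) / k
t = ln(260/25.3) / 0.02450 = 2.330 / 0.02450 ≈ 95.1 minutes

95.1 minutes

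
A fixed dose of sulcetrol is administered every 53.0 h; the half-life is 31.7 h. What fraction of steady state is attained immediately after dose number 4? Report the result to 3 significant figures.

k = ln 2 / 31.7 = 0.02187 h⁻¹
f_n = 1 − e^(−nkτ) = 1 − e^(−4 × 0.02187 × 53.0) = 1 − e^(−4.636) = 1 − 0.009701 ≈ 0.990

0.990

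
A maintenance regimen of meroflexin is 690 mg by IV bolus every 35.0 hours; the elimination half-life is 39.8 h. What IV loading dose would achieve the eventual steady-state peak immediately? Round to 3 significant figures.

1510 mg

k = ln 2 / 39.8 = 0.01742 h⁻¹
Accumulation ratio R = 1 / (1 − e^(−kτ)) = 1 / (1 − e^(−0.01742×35.0)) = 1 / (1 − 0.5436) = 2.191
Loading dose = maintenance dose × R = 690 × 2.191 ≈ 1510 mg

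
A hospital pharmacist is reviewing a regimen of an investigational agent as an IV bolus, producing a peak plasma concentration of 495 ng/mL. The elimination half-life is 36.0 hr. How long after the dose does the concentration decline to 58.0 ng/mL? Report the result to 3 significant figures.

k = ln 2 / 36.0 = 0.01925 hr⁻¹
C(t) = C₀ e^(−kt)  ⇒  t = ln(C₀/C) / k
t = ln(495/58.0) / 0.01925 = 2.144 / 0.01925 ≈ 111 hours

111 hours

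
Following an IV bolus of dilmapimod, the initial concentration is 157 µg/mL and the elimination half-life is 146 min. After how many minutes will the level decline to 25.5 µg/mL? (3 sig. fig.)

k = ln 2 / 146 = 0.004748 min⁻¹
C(t) = C₀ e^(−kt)  ⇒  t = ln(C₀/C) / k
t = ln(157/25.5) / 0.004748 = 1.818 / 0.004748 ≈ 383 minutes

383 minutes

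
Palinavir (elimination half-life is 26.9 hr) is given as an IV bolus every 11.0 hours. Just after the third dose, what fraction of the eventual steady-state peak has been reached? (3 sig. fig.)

0.573

k = ln 2 / 26.9 = 0.02577 hr⁻¹
f_n = 1 − e^(−nkτ) = 1 − e^(−3 × 0.02577 × 11.0) = 1 − e^(−0.8503) = 1 − 0.4273 ≈ 0.573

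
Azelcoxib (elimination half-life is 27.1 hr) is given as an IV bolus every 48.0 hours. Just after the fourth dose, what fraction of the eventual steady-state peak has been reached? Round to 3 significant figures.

0.993

k = ln 2 / 27.1 = 0.02558 hr⁻¹
f_n = 1 − e^(−nkτ) = 1 − e^(−4 × 0.02558 × 48.0) = 1 − e^(−4.911) = 1 − 0.007366 ≈ 0.993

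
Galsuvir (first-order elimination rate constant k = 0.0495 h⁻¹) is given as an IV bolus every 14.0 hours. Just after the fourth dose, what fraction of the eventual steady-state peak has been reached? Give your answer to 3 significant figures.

0.937

f_n = 1 − e^(−nkτ) = 1 − e^(−4 × 0.04950 × 14.0) = 1 − e^(−2.772) = 1 − 0.06254 ≈ 0.937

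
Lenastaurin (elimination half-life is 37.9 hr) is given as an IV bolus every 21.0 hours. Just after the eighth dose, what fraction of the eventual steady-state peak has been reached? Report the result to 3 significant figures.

0.954

k = ln 2 / 37.9 = 0.01829 hr⁻¹
f_n = 1 − e^(−nkτ) = 1 − e^(−8 × 0.01829 × 21.0) = 1 − e^(−3.073) = 1 − 0.04630 ≈ 0.954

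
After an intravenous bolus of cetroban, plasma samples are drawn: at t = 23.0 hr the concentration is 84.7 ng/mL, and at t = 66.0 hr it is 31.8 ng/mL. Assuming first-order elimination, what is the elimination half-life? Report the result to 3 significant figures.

30.4 hours

k = ln(C₁/C₂) / (t₂ − t₁) = ln(84.7/31.8) / (66.0 − 23.0)
  = 0.9796 / 43.00 = 0.02278 hr⁻¹
t½ = ln 2 / k = ln 2 / 0.02278 ≈ 30.4 hours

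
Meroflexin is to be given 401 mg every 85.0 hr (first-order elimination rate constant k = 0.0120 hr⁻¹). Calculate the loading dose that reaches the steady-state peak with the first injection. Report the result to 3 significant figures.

627 mg

Accumulation ratio R = 1 / (1 − e^(−kτ)) = 1 / (1 − e^(−0.01200×85.0)) = 1 / (1 − 0.3606) = 1.564
Loading dose = maintenance dose × R = 401 × 1.564 ≈ 627 mg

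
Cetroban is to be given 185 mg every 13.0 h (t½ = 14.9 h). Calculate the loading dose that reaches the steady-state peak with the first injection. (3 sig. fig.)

408 mg

k = ln 2 / 14.9 = 0.04652 h⁻¹
Accumulation ratio R = 1 / (1 − e^(−kτ)) = 1 / (1 − e^(−0.04652×13.0)) = 1 / (1 − 0.5462) = 2.204
Loading dose = maintenance dose × R = 185 × 2.204 ≈ 408 mg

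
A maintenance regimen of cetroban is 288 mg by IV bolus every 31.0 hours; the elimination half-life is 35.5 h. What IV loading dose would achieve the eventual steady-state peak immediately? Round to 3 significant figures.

634 mg

k = ln 2 / 35.5 = 0.01953 h⁻¹
Accumulation ratio R = 1 / (1 − e^(−kτ)) = 1 / (1 − e^(−0.01953×31.0)) = 1 / (1 − 0.5459) = 2.202
Loading dose = maintenance dose × R = 288 × 2.202 ≈ 634 mg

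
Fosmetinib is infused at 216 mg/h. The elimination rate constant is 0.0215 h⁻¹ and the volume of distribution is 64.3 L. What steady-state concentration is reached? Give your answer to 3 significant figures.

CL = k · V = 0.0215 × 64.3 = 1.382 L/h
Css = rate / CL = 216 / 1.382 ≈ 156 mg/L

156 mg/L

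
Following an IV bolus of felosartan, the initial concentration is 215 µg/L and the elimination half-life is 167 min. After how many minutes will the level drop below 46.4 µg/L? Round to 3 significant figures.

k = ln 2 / 167 = 0.004151 min⁻¹
C(t) = C₀ e^(−kt)  ⇒  t = ln(C₀/C) / k
t = ln(215/46.4) / 0.004151 = 1.533 / 0.004151 ≈ 369 minutes

369 minutes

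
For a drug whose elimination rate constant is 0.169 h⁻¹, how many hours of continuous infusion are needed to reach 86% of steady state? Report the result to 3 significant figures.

f = 1 − e^(−kt)  ⇒  t = −ln(1 − f) / k
t = −ln(1 − 0.86) / 0.1690 = 1.966 / 0.1690 ≈ 11.6 hours

11.6 hours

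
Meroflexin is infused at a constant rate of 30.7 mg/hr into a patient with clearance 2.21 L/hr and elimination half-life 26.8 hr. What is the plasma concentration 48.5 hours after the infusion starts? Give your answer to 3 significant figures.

9.93 mg/L

Css = rate / CL = 30.7 / 2.21 = 13.89 mg/L
k = ln 2 / 26.8 = 0.02586 hr⁻¹
C(t) = Css (1 − e^(−kt)) = 13.89 × (1 − e^(−1.254)) = 13.89 × 0.7148 ≈ 9.93 mg/L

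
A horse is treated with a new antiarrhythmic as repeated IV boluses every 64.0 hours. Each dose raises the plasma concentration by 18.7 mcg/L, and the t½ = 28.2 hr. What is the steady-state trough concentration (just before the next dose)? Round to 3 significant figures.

4.89 mcg/L

k = ln 2 / 28.2 = 0.02458 hr⁻¹
Fraction remaining after one interval: e^(−kτ) = e^(−0.02458 × 64.0) = 0.2074
R = 1 / (1 − 0.2074) = 1.262
Css,max = 18.7 × 1.262 = 23.59 mcg/L
Css,min = Css,max × e^(−kτ) = 23.59 × 0.2074 ≈ 4.89 mcg/L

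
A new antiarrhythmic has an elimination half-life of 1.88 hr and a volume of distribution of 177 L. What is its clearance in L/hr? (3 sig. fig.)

65.3 L/hr

k = ln 2 / t½ = ln 2 / 1.88 = 0.3687 hr⁻¹
CL = k · V = 0.3687 × 177 ≈ 65.3 L/hr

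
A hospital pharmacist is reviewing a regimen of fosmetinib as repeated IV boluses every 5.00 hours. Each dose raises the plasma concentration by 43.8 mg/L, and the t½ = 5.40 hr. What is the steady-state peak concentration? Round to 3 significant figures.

k = ln 2 / 5.40 = 0.1284 hr⁻¹
Fraction remaining after one interval: e^(−kτ) = e^(−0.1284 × 5.00) = 0.5263
R = 1 / (1 − 0.5263) = 2.111
Css,max = 43.8 × 2.111 ≈ 92.5 mg/L

92.5 mg/L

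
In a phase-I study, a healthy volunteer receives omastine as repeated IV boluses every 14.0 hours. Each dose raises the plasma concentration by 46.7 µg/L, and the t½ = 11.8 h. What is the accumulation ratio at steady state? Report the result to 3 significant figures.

k = ln 2 / 11.8 = 0.05874 h⁻¹
Fraction remaining after one interval: e^(−kτ) = e^(−0.05874 × 14.0) = 0.4394
R = 1 / (1 − 0.4394) = 1 / 0.5606 ≈ 1.78

1.78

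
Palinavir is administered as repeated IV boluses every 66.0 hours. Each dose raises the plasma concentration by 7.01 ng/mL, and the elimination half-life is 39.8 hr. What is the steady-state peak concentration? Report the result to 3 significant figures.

k = ln 2 / 39.8 = 0.01742 hr⁻¹
Fraction remaining after one interval: e^(−kτ) = e^(−0.01742 × 66.0) = 0.3168
R = 1 / (1 − 0.3168) = 1.464
Css,max = 7.01 × 1.464 ≈ 10.3 ng/mL

10.3 ng/mL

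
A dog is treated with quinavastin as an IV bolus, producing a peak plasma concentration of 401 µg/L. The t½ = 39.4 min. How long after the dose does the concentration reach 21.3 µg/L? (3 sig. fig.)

167 minutes

k = ln 2 / 39.4 = 0.01759 min⁻¹
C(t) = C₀ e^(−kt)  ⇒  t = ln(C₀/C) / k
t = ln(401/21.3) / 0.01759 = 2.935 / 0.01759 ≈ 167 minutes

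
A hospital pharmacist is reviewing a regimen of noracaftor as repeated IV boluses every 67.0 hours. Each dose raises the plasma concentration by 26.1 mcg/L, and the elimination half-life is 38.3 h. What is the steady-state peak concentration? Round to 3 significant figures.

37.1 mcg/L

k = ln 2 / 38.3 = 0.01810 h⁻¹
Fraction remaining after one interval: e^(−kτ) = e^(−0.01810 × 67.0) = 0.2974
R = 1 / (1 − 0.2974) = 1.423
Css,max = 26.1 × 1.423 ≈ 37.1 mcg/L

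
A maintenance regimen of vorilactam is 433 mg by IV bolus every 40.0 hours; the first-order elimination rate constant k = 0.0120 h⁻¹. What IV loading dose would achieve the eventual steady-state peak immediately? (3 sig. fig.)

Accumulation ratio R = 1 / (1 − e^(−kτ)) = 1 / (1 − e^(−0.01200×40.0)) = 1 / (1 − 0.6188) = 2.623
Loading dose = maintenance dose × R = 433 × 2.623 ≈ 1140 mg

1140 mg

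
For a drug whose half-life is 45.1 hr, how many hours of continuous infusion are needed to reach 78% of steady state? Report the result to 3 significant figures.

98.5 hours

k = ln 2 / 45.1 = 0.01537 hr⁻¹
f = 1 − e^(−kt)  ⇒  t = −ln(1 − f) / k
t = −ln(1 − 0.78) / 0.01537 = 1.514 / 0.01537 ≈ 98.5 hours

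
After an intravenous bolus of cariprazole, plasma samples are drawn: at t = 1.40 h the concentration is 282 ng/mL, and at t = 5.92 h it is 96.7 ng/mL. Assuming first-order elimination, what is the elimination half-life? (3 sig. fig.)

2.93 hours

k = ln(C₁/C₂) / (t₂ − t₁) = ln(282/96.7) / (5.92 − 1.40)
  = 1.070 / 4.520 = 0.2368 h⁻¹
t½ = ln 2 / k = ln 2 / 0.2368 ≈ 2.93 hours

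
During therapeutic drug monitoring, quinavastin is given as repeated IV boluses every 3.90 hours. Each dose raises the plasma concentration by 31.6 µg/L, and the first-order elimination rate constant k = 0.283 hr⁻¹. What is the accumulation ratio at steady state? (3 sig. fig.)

1.50

Fraction remaining after one interval: e^(−kτ) = e^(−0.2830 × 3.90) = 0.3316
R = 1 / (1 − 0.3316) = 1 / 0.6684 ≈ 1.50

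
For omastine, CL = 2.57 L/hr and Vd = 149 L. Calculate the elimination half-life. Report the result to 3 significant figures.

k = CL / V = 2.57 / 149 = 0.01725 hr⁻¹
t½ = ln 2 / k = ln 2 / 0.01725 ≈ 40.2 hours

40.2 hours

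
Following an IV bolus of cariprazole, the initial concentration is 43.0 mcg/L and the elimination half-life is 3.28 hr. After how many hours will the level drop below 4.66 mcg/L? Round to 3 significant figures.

10.5 hours

k = ln 2 / 3.28 = 0.2113 hr⁻¹
C(t) = C₀ e^(−kt)  ⇒  t = ln(C₀/C) / k
t = ln(43.0/4.66) / 0.2113 = 2.222 / 0.2113 ≈ 10.5 hours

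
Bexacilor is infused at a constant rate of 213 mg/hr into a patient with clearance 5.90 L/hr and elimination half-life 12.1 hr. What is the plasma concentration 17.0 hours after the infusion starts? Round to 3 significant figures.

22.5 mg/L

Css = rate / CL = 213 / 5.90 = 36.10 mg/L
k = ln 2 / 12.1 = 0.05728 hr⁻¹
C(t) = Css (1 − e^(−kt)) = 36.10 × (1 − e^(−0.9738)) = 36.10 × 0.6224 ≈ 22.5 mg/L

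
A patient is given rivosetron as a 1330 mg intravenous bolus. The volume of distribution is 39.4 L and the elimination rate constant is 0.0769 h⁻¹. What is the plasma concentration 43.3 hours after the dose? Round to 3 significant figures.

C₀ = dose / V = 1330 / 39.4 = 33.76 mg/L
C(t) = C₀ e^(−kt) = 33.76 × e^(−0.07690 × 43.3) = 33.76 × e^(−3.330) = 33.76 × 0.03580 ≈ 1.21 mg/L

1.21 mg/L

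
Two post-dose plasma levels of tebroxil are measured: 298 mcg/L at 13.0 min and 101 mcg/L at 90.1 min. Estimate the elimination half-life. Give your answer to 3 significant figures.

k = ln(C₁/C₂) / (t₂ − t₁) = ln(298/101) / (90.1 − 13.0)
  = 1.082 / 77.10 = 0.01403 min⁻¹
t½ = ln 2 / k = ln 2 / 0.01403 ≈ 49.4 minutes

49.4 minutes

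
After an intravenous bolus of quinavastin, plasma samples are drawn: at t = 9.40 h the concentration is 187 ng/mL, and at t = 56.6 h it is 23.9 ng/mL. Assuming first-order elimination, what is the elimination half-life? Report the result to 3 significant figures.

k = ln(C₁/C₂) / (t₂ − t₁) = ln(187/23.9) / (56.6 − 9.40)
  = 2.057 / 47.20 = 0.04359 h⁻¹
t½ = ln 2 / k = ln 2 / 0.04359 ≈ 15.9 hours

15.9 hours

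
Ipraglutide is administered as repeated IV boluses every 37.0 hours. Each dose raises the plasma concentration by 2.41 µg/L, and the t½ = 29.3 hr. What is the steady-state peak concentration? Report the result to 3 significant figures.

4.13 µg/L

k = ln 2 / 29.3 = 0.02366 hr⁻¹
Fraction remaining after one interval: e^(−kτ) = e^(−0.02366 × 37.0) = 0.4167
R = 1 / (1 − 0.4167) = 1.714
Css,max = 2.41 × 1.714 ≈ 4.13 µg/L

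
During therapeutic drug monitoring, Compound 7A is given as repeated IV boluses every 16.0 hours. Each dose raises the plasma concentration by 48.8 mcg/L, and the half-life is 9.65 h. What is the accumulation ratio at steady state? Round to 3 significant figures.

1.46

k = ln 2 / 9.65 = 0.07183 h⁻¹
Fraction remaining after one interval: e^(−kτ) = e^(−0.07183 × 16.0) = 0.3169
R = 1 / (1 − 0.3169) = 1 / 0.6831 ≈ 1.46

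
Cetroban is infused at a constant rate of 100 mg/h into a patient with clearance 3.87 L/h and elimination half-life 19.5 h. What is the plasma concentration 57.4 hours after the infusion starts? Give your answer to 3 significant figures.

Css = rate / CL = 100 / 3.87 = 25.84 mg/L
k = ln 2 / 19.5 = 0.03555 h⁻¹
C(t) = Css (1 − e^(−kt)) = 25.84 × (1 − e^(−2.040)) = 25.84 × 0.8700 ≈ 22.5 mg/L

22.5 mg/L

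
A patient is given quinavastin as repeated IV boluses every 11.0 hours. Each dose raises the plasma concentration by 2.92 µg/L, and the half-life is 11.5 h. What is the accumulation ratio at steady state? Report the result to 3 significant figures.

2.06

k = ln 2 / 11.5 = 0.06027 h⁻¹
Fraction remaining after one interval: e^(−kτ) = e^(−0.06027 × 11.0) = 0.5153
R = 1 / (1 − 0.5153) = 1 / 0.4847 ≈ 2.06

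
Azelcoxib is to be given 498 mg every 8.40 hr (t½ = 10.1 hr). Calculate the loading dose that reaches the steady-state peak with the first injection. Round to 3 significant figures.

1140 mg

k = ln 2 / 10.1 = 0.06863 hr⁻¹
Accumulation ratio R = 1 / (1 − e^(−kτ)) = 1 / (1 − e^(−0.06863×8.40)) = 1 / (1 − 0.5619) = 2.282
Loading dose = maintenance dose × R = 498 × 2.282 ≈ 1140 mg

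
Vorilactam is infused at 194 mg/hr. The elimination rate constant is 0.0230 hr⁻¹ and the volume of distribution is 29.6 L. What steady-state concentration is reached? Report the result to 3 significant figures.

CL = k · V = 0.0230 × 29.6 = 0.6808 L/hr
Css = rate / CL = 194 / 0.6808 ≈ 285 mg/L

285 mg/L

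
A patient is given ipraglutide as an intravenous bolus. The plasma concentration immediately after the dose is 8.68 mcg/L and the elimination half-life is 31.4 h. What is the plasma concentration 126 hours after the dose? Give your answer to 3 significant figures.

0.538 mcg/L

k = ln 2 / 31.4 = 0.02207 h⁻¹
C(t) = C₀ e^(−kt) = 8.68 × e^(−0.02207 × 126) = 8.68 × e^(−2.781) = 8.68 × 0.06195 ≈ 0.538 mcg/L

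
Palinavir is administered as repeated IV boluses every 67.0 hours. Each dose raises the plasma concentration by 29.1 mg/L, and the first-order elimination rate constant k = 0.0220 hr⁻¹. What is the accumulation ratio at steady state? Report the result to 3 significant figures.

Fraction remaining after one interval: e^(−kτ) = e^(−0.02200 × 67.0) = 0.2290
R = 1 / (1 − 0.2290) = 1 / 0.7710 ≈ 1.30

1.30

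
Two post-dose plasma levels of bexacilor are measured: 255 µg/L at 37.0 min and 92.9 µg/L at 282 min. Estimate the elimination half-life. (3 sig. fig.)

k = ln(C₁/C₂) / (t₂ − t₁) = ln(255/92.9) / (282 − 37.0)
  = 1.010 / 245.0 = 0.004121 min⁻¹
t½ = ln 2 / k = ln 2 / 0.004121 ≈ 168 minutes

168 minutes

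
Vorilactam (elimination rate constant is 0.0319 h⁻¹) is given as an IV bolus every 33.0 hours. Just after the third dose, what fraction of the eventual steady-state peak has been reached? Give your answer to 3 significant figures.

f_n = 1 − e^(−nkτ) = 1 − e^(−3 × 0.03190 × 33.0) = 1 − e^(−3.158) = 1 − 0.04251 ≈ 0.957

0.957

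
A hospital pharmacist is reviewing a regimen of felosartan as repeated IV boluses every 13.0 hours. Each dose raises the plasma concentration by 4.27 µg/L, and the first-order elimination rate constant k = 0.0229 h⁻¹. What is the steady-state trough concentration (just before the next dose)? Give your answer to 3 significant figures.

Fraction remaining after one interval: e^(−kτ) = e^(−0.02290 × 13.0) = 0.7425
R = 1 / (1 − 0.7425) = 3.884
Css,max = 4.27 × 3.884 = 16.58 µg/L
Css,min = Css,max × e^(−kτ) = 16.58 × 0.7425 ≈ 12.3 µg/L

12.3 µg/L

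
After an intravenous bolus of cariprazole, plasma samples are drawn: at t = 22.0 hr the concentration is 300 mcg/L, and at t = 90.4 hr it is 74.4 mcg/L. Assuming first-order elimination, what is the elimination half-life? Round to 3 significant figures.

k = ln(C₁/C₂) / (t₂ − t₁) = ln(300/74.4) / (90.4 − 22.0)
  = 1.394 / 68.40 = 0.02038 hr⁻¹
t½ = ln 2 / k = ln 2 / 0.02038 ≈ 34.0 hours

34.0 hours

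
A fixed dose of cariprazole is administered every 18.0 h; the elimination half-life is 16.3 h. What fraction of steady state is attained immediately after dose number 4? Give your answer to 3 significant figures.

k = ln 2 / 16.3 = 0.04252 h⁻¹
f_n = 1 − e^(−nkτ) = 1 − e^(−4 × 0.04252 × 18.0) = 1 − e^(−3.062) = 1 − 0.04681 ≈ 0.953

0.953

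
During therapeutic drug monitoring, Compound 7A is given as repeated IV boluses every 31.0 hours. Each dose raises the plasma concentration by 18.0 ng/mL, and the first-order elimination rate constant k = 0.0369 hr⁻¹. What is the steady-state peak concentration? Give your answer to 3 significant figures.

Fraction remaining after one interval: e^(−kτ) = e^(−0.03690 × 31.0) = 0.3186
R = 1 / (1 − 0.3186) = 1.468
Css,max = 18.0 × 1.468 ≈ 26.4 ng/mL

26.4 ng/mL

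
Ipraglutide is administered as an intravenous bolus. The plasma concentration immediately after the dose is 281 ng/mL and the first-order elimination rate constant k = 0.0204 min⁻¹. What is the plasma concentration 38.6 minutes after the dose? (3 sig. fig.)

C(t) = C₀ e^(−kt) = 281 × e^(−0.02040 × 38.6) = 281 × e^(−0.7874) = 281 × 0.4550 ≈ 128 ng/mL

128 ng/mL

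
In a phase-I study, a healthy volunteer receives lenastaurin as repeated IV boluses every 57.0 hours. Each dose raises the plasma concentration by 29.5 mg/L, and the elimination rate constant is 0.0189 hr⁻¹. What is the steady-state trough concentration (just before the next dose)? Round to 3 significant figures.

15.2 mg/L

Fraction remaining after one interval: e^(−kτ) = e^(−0.01890 × 57.0) = 0.3405
R = 1 / (1 − 0.3405) = 1.516
Css,max = 29.5 × 1.516 = 44.73 mg/L
Css,min = Css,max × e^(−kτ) = 44.73 × 0.3405 ≈ 15.2 mg/L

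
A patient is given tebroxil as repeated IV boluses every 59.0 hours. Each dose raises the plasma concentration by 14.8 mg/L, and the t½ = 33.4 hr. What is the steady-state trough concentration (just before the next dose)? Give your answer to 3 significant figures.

k = ln 2 / 33.4 = 0.02075 hr⁻¹
Fraction remaining after one interval: e^(−kτ) = e^(−0.02075 × 59.0) = 0.2939
R = 1 / (1 − 0.2939) = 1.416
Css,max = 14.8 × 1.416 = 20.96 mg/L
Css,min = Css,max × e^(−kτ) = 20.96 × 0.2939 ≈ 6.16 mg/L

6.16 mg/L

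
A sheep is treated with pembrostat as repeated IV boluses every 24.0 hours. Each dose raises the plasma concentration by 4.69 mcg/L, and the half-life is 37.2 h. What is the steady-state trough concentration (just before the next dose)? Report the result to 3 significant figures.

8.32 mcg/L

k = ln 2 / 37.2 = 0.01863 h⁻¹
Fraction remaining after one interval: e^(−kτ) = e^(−0.01863 × 24.0) = 0.6394
R = 1 / (1 − 0.6394) = 2.773
Css,max = 4.69 × 2.773 = 13.01 mcg/L
Css,min = Css,max × e^(−kτ) = 13.01 × 0.6394 ≈ 8.32 mcg/L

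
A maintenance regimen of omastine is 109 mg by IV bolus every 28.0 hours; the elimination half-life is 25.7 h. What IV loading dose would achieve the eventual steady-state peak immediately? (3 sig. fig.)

k = ln 2 / 25.7 = 0.02697 h⁻¹
Accumulation ratio R = 1 / (1 − e^(−kτ)) = 1 / (1 − e^(−0.02697×28.0)) = 1 / (1 − 0.4699) = 1.887
Loading dose = maintenance dose × R = 109 × 1.887 ≈ 206 mg

206 mg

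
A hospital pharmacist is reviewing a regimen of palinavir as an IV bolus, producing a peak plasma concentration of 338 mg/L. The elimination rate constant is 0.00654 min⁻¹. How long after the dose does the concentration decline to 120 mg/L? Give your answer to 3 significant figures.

158 minutes

C(t) = C₀ e^(−kt)  ⇒  t = ln(C₀/C) / k
t = ln(338/120) / 0.006540 = 1.036 / 0.006540 ≈ 158 minutes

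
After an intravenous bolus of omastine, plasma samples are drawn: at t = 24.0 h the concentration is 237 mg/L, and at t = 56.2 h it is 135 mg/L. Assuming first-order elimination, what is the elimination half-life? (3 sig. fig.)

39.7 hours

k = ln(C₁/C₂) / (t₂ − t₁) = ln(237/135) / (56.2 − 24.0)
  = 0.5628 / 32.20 = 0.01748 h⁻¹
t½ = ln 2 / k = ln 2 / 0.01748 ≈ 39.7 hours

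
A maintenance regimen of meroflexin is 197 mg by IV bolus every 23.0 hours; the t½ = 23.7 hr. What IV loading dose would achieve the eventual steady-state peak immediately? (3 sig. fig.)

k = ln 2 / 23.7 = 0.02925 hr⁻¹
Accumulation ratio R = 1 / (1 − e^(−kτ)) = 1 / (1 − e^(−0.02925×23.0)) = 1 / (1 − 0.5103) = 2.042
Loading dose = maintenance dose × R = 197 × 2.042 ≈ 402 mg

402 mg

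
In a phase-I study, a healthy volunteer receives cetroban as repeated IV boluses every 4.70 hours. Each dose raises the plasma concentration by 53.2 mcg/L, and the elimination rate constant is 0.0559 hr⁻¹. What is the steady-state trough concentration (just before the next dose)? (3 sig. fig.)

177 mcg/L

Fraction remaining after one interval: e^(−kτ) = e^(−0.05590 × 4.70) = 0.7689
R = 1 / (1 − 0.7689) = 4.328
Css,max = 53.2 × 4.328 = 230.3 mcg/L
Css,min = Css,max × e^(−kτ) = 230.3 × 0.7689 ≈ 177 mcg/L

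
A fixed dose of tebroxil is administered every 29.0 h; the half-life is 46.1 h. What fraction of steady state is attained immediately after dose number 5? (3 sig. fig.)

k = ln 2 / 46.1 = 0.01504 h⁻¹
f_n = 1 − e^(−nkτ) = 1 − e^(−5 × 0.01504 × 29.0) = 1 − e^(−2.180) = 1 − 0.1130 ≈ 0.887

0.887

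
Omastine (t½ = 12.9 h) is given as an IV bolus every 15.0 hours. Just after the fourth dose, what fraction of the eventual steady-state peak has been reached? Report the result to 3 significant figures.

k = ln 2 / 12.9 = 0.05373 h⁻¹
f_n = 1 − e^(−nkτ) = 1 − e^(−4 × 0.05373 × 15.0) = 1 − e^(−3.224) = 1 − 0.03980 ≈ 0.960

0.960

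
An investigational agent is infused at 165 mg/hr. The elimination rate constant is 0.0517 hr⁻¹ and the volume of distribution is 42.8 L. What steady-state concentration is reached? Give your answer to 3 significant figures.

CL = k · V = 0.0517 × 42.8 = 2.213 L/hr
Css = rate / CL = 165 / 2.213 ≈ 74.6 mg/L

74.6 mg/L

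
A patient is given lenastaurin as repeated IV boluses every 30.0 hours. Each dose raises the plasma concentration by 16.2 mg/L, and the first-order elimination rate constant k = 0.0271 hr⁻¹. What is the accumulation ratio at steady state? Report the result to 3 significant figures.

1.80

Fraction remaining after one interval: e^(−kτ) = e^(−0.02710 × 30.0) = 0.4435
R = 1 / (1 − 0.4435) = 1 / 0.5565 ≈ 1.80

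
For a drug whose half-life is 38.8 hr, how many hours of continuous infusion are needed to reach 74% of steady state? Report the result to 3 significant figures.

k = ln 2 / 38.8 = 0.01786 hr⁻¹
f = 1 − e^(−kt)  ⇒  t = −ln(1 − f) / k
t = −ln(1 − 0.74) / 0.01786 = 1.347 / 0.01786 ≈ 75.4 hours

75.4 hours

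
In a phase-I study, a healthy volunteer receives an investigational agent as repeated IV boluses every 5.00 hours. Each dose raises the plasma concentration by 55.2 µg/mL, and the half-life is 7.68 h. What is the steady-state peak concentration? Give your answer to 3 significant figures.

152 µg/mL

k = ln 2 / 7.68 = 0.09025 h⁻¹
Fraction remaining after one interval: e^(−kτ) = e^(−0.09025 × 5.00) = 0.6368
R = 1 / (1 − 0.6368) = 2.753
Css,max = 55.2 × 2.753 ≈ 152 µg/mL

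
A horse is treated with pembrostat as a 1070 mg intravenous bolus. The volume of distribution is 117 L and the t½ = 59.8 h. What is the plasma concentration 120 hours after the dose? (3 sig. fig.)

2.28 µg/mL

C₀ = dose / V = 1070 / 117 = 9.145 µg/mL
k = ln 2 / 59.8 = 0.01159 h⁻¹
C(t) = C₀ e^(−kt) = 9.145 × e^(−0.01159 × 120) = 9.145 × e^(−1.391) = 9.145 × 0.2488 ≈ 2.28 µg/mL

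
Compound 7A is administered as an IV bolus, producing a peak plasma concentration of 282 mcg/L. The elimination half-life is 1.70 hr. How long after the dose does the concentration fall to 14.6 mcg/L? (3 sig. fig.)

7.26 hours

k = ln 2 / 1.70 = 0.4077 hr⁻¹
C(t) = C₀ e^(−kt)  ⇒  t = ln(C₀/C) / k
t = ln(282/14.6) / 0.4077 = 2.961 / 0.4077 ≈ 7.26 hours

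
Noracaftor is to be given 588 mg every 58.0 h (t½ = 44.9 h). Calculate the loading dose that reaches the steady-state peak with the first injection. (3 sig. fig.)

k = ln 2 / 44.9 = 0.01544 h⁻¹
Accumulation ratio R = 1 / (1 − e^(−kτ)) = 1 / (1 − e^(−0.01544×58.0)) = 1 / (1 − 0.4085) = 1.690
Loading dose = maintenance dose × R = 588 × 1.690 ≈ 994 mg

994 mg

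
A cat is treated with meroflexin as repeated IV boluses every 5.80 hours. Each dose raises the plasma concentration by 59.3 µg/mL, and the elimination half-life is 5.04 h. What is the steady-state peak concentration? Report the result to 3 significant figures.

108 µg/mL

k = ln 2 / 5.04 = 0.1375 h⁻¹
Fraction remaining after one interval: e^(−kτ) = e^(−0.1375 × 5.80) = 0.4504
R = 1 / (1 − 0.4504) = 1.819
Css,max = 59.3 × 1.819 ≈ 108 µg/mL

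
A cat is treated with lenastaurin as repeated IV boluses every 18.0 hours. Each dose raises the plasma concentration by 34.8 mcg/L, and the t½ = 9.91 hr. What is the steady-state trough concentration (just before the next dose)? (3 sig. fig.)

13.8 mcg/L

k = ln 2 / 9.91 = 0.06994 hr⁻¹
Fraction remaining after one interval: e^(−kτ) = e^(−0.06994 × 18.0) = 0.2839
R = 1 / (1 − 0.2839) = 1.397
Css,max = 34.8 × 1.397 = 48.60 mcg/L
Css,min = Css,max × e^(−kτ) = 48.60 × 0.2839 ≈ 13.8 mcg/L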